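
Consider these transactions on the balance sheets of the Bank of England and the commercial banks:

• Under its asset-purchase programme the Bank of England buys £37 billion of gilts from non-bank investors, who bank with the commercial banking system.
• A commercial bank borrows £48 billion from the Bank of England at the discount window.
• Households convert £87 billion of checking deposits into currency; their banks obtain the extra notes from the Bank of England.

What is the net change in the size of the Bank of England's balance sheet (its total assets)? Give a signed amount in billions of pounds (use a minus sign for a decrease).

+£85 billion

Asset purchase (from non-banks) £37 billion: a Bank of England asset is acquired → +£37B.
Discount-window loan £48 billion: a Bank of England asset is acquired → +£48B.
Currency withdrawal £87 billion: only the composition of liabilities changes → 0.
Net: 37 + 48 + 0 = +£85 billion.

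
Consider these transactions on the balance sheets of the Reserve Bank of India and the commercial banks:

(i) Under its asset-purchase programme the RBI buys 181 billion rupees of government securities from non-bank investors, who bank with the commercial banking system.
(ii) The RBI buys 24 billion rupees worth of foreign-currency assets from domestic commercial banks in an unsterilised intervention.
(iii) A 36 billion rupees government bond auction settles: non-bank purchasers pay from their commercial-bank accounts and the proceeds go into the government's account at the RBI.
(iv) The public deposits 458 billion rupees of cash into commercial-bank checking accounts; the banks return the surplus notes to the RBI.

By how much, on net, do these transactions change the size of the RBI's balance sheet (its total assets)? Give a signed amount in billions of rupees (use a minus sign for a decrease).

+205 billion

RBI balance sheet:
  Assets:      Securities +181B, Foreign assets +24B
  Liabilities: Bank reserves +627B, Currency in circulation −458B, Government deposits +36B
Commercial banking system:
  Assets:      Reserves at CB +627B, Foreign assets −24B
  Liabilities: Checkable deposits +603B
Change in total RBI assets = +205 billion.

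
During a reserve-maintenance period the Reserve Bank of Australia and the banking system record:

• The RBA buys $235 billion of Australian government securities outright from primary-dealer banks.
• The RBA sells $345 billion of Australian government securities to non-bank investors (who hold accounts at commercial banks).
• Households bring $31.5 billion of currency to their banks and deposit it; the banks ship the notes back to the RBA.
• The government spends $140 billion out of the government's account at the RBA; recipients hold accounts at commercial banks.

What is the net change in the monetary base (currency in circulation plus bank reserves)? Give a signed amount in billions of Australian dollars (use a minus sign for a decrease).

RBA balance sheet:
  Assets:      Securities −$110B
  Liabilities: Bank reserves +$61.5B, Currency in circulation −$31.5B, Government deposits −$140B
Commercial banking system:
  Assets:      Reserves at CB +$61.5B, Securities −$235B
  Liabilities: Checkable deposits −$173.5B
Monetary base = currency + reserves: −$31.5B + (+$61.5B) = +$30 billion.

+$30 billion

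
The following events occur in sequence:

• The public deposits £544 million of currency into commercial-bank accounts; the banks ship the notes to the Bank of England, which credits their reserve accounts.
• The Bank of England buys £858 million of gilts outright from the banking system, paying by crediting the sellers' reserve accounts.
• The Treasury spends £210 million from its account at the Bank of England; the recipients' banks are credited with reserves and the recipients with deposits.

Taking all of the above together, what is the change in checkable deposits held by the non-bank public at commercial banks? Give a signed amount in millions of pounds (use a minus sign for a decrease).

Bank of England balance sheet:
  Assets:      Securities +£858M
  Liabilities: Bank reserves +£1612M, Currency in circulation −£544M, Government deposits −£210M
Commercial banking system:
  Assets:      Reserves at CB +£1612M, Securities −£858M
  Liabilities: Checkable deposits +£754M
So the change in checkable deposits held by the non-bank public at commercial banks is +£754 million.

+£754 million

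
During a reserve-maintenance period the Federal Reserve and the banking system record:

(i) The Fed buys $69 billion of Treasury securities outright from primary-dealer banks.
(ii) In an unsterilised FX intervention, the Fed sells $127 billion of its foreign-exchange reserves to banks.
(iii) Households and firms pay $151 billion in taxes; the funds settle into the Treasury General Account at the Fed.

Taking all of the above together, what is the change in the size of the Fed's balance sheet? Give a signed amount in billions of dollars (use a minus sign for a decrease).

-$58 billion

OMO purchase (from banks) $69 billion: a Fed asset is acquired → +$69B.
FX sale $127 billion: a Fed asset is shed → −$127B.
Government account inflow $151 billion: only the composition of liabilities changes → 0.
Net: 69 − 127 + 0 = -$58 billion.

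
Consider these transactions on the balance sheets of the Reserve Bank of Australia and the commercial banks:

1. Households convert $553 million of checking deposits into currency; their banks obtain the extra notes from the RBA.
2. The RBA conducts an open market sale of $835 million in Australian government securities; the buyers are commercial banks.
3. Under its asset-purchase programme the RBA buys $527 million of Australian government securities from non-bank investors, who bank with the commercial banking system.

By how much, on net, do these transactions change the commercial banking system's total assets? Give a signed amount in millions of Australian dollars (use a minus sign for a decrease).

RBA balance sheet:
  Assets:      Securities −$308M
  Liabilities: Bank reserves −$861M, Currency in circulation +$553M
Commercial banking system:
  Assets:      Reserves at CB −$861M, Securities +$835M
  Liabilities: Checkable deposits −$26M
Change in total bank assets = -$26 million.

-$26 million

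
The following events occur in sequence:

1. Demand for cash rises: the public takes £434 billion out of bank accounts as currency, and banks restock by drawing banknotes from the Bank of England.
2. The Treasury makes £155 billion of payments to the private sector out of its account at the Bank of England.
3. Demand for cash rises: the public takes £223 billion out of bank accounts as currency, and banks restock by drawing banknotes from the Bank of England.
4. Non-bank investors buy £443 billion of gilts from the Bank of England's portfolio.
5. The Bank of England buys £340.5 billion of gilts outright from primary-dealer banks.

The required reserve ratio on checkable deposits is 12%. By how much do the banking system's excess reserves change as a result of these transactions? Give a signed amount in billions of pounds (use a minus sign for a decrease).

Currency withdrawal £434 billion: reserves −£434B, deposits −£434B.
Government spending £155 billion: reserves +£155B, deposits +£155B.
Currency withdrawal £223 billion: reserves −£223B, deposits −£223B.
Asset sale (to non-banks) £443 billion: reserves −£443B, deposits −£443B.
OMO purchase (from banks) £340.5 billion: reserves +£340.5B, deposits 0.
Totals: Δreserves = −£604.5B, Δdeposits = −£945B.
Δrequired reserves = 12% × −£945B = −£113.4B.
Δexcess reserves = Δreserves − Δrequired = −£604.5B − (−£113.4B) = -£491.1 billion.

-£491.1 billion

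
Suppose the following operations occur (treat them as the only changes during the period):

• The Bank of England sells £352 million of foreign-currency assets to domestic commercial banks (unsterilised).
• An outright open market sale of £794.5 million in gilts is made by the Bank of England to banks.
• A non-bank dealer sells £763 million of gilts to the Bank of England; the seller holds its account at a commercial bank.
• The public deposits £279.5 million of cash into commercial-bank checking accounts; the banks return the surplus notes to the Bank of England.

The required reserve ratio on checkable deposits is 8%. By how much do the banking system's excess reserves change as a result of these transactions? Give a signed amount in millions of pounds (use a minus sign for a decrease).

-£187.4 million

FX sale £352 million: reserves −£352M, deposits 0.
OMO sale (to banks) £794.5 million: reserves −£794.5M, deposits 0.
Asset purchase (from non-banks) £763 million: reserves +£763M, deposits +£763M.
Currency deposit £279.5 million: reserves +£279.5M, deposits +£279.5M.
Totals: Δreserves = −£104M, Δdeposits = +£1042.5M.
Δrequired reserves = 8% × +£1042.5M = +£83.4M.
Δexcess reserves = Δreserves − Δrequired = −£104M − (+£83.4M) = -£187.4 million.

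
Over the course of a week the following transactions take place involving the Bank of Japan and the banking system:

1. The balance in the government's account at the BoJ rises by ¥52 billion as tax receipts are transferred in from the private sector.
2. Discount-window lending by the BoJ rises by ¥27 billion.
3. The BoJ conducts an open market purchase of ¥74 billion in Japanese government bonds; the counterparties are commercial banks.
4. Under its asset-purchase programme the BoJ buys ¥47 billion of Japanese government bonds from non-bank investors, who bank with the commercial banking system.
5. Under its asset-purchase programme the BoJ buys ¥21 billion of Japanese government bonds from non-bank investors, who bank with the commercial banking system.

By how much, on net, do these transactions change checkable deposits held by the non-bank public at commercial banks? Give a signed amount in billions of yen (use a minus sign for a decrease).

Government account inflow ¥52 billion: non-bank counterparties' bank balances fall → −¥52B.
Discount-window loan ¥27 billion: the counterparty is a bank, so public deposits are unchanged → 0.
OMO purchase (from banks) ¥74 billion: the counterparty is a bank, so public deposits are unchanged → 0.
Asset purchase (from non-banks) ¥47 billion: non-bank counterparties' bank balances rise → +¥47B.
Asset purchase (from non-banks) ¥21 billion: non-bank counterparties' bank balances rise → +¥21B.
Net: −52 + 0 + 0 + 47 + 21 = +¥16 billion.

+¥16 billion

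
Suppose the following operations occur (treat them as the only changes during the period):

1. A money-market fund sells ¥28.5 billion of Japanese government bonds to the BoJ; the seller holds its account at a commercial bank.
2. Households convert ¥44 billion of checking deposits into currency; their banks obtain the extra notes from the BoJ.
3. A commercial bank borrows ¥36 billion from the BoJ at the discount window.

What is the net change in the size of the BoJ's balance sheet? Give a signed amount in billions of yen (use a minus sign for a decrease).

+¥64.5 billion

Asset purchase (from non-banks) ¥28.5 billion: a BoJ asset is acquired → +¥28.5B.
Currency withdrawal ¥44 billion: only the composition of liabilities changes → 0.
Discount-window loan ¥36 billion: a BoJ asset is acquired → +¥36B.
Net: 28.5 + 0 + 36 = +¥64.5 billion.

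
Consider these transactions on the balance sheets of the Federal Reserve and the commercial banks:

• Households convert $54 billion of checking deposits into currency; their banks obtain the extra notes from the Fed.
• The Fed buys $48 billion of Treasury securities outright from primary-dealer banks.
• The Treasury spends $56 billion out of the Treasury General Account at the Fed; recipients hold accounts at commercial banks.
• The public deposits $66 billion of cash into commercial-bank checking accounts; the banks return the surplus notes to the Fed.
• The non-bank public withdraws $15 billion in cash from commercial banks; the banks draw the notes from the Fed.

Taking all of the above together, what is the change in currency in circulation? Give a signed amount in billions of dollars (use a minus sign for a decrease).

+$3 billion

Currency withdrawal $54 billion: notes leave the central bank → +$54B.
OMO purchase (from banks) $48 billion: no currency enters or leaves circulation → 0.
Government spending $56 billion: no currency enters or leaves circulation → 0.
Currency deposit $66 billion: notes return to the central bank → −$66B.
Currency withdrawal $15 billion: notes leave the central bank → +$15B.
Net: 54 + 0 + 0 − 66 + 15 = +$3 billion.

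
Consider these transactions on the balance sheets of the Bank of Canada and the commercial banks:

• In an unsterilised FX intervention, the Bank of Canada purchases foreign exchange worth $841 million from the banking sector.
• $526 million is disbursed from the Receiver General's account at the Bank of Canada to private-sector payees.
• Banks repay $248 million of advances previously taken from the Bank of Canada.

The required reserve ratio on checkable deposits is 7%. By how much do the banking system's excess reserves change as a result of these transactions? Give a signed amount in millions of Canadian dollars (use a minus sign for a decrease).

+$1082.18 million

FX purchase $841 million: reserves +$841M, deposits 0.
Government spending $526 million: reserves +$526M, deposits +$526M.
Discount-window repayment $248 million: reserves −$248M, deposits 0.
Totals: Δreserves = +$1119M, Δdeposits = +$526M.
Δrequired reserves = 7% × +$526M = +$36.82M.
Δexcess reserves = Δreserves − Δrequired = +$1119M − (+$36.82M) = +$1082.18 million.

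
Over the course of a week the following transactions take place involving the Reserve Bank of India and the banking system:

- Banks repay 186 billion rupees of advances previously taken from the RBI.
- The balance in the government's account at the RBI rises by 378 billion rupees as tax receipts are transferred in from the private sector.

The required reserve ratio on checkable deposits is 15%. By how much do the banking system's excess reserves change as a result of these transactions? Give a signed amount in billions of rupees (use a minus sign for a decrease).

-507.3 billion

Discount-window repayment 186 billion rupees: reserves −186B, deposits 0.
Government account inflow 378 billion rupees: reserves −378B, deposits −378B.
Totals: Δreserves = −564B, Δdeposits = −378B.
Δrequired reserves = 15% × −378B = −56.7B.
Δexcess reserves = Δreserves − Δrequired = −564B − (−56.7B) = -507.3 billion.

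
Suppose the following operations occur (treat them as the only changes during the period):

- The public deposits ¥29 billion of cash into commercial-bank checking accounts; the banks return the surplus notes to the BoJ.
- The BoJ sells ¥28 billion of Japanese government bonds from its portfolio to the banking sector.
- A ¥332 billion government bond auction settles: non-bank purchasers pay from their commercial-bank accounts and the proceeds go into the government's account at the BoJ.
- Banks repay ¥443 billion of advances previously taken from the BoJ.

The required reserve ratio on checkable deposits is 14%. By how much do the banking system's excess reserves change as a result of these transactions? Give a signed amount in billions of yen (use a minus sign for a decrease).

-¥731.58 billion

Currency deposit ¥29 billion: reserves +¥29B, deposits +¥29B.
OMO sale (to banks) ¥28 billion: reserves −¥28B, deposits 0.
Government account inflow ¥332 billion: reserves −¥332B, deposits −¥332B.
Discount-window repayment ¥443 billion: reserves −¥443B, deposits 0.
Totals: Δreserves = −¥774B, Δdeposits = −¥303B.
Δrequired reserves = 14% × −¥303B = −¥42.42B.
Δexcess reserves = Δreserves − Δrequired = −¥774B − (−¥42.42B) = -¥731.58 billion.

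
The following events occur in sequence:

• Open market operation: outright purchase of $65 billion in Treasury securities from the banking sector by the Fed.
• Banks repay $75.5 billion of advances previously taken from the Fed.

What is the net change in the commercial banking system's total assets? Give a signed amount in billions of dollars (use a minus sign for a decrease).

Fed balance sheet:
  Assets:      Securities +$65B, Loans to banks −$75.5B
  Liabilities: Bank reserves −$10.5B
Commercial banking system:
  Assets:      Reserves at CB −$10.5B, Securities −$65B
  Liabilities: Borrowings from CB −$75.5B
Change in total bank assets = -$75.5 billion.

-$75.5 billion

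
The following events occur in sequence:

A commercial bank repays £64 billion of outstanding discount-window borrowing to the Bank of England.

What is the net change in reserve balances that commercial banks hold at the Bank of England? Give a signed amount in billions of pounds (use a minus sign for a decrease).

Discount-window repayment £64 billion: repayment is debited from reserves → −£64B.

-£64 billion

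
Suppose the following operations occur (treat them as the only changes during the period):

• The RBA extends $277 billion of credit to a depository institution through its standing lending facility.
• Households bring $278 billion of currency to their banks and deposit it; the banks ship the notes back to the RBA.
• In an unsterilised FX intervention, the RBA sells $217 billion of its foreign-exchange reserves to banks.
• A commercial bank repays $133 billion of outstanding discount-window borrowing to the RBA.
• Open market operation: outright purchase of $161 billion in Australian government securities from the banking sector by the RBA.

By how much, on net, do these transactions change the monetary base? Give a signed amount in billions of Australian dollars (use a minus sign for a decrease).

+$88 billion

RBA balance sheet:
  Assets:      Securities +$161B, Loans to banks +$144B, Foreign assets −$217B
  Liabilities: Bank reserves +$366B, Currency in circulation −$278B
Commercial banking system:
  Assets:      Reserves at CB +$366B, Securities −$161B, Foreign assets +$217B
  Liabilities: Checkable deposits +$278B, Borrowings from CB +$144B
Monetary base = currency + reserves: −$278B + (+$366B) = +$88 billion.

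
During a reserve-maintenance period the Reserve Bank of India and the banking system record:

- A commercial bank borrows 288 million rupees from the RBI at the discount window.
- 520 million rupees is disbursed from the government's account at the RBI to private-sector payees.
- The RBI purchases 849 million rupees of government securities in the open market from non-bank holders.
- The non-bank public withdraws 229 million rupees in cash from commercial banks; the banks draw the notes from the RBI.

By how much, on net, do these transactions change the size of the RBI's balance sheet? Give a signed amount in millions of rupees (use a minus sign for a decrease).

Discount-window loan 288 million rupees: an RBI asset is acquired → +288M.
Government spending 520 million rupees: only the composition of liabilities changes → 0.
Asset purchase (from non-banks) 849 million rupees: an RBI asset is acquired → +849M.
Currency withdrawal 229 million rupees: only the composition of liabilities changes → 0.
Net: 288 + 0 + 849 + 0 = +1137 million.

+1137 million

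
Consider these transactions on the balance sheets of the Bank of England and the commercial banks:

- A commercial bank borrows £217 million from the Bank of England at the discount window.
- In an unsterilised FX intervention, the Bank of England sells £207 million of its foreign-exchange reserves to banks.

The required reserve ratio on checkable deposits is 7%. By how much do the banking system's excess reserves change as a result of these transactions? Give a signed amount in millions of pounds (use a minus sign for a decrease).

+£10 million

Discount-window loan £217 million: reserves +£217M, deposits 0.
FX sale £207 million: reserves −£207M, deposits 0.
Totals: Δreserves = +£10M, Δdeposits = 0.
Δrequired reserves = 7% × 0 = 0.
Δexcess reserves = Δreserves − Δrequired = +£10M − (0) = +£10 million.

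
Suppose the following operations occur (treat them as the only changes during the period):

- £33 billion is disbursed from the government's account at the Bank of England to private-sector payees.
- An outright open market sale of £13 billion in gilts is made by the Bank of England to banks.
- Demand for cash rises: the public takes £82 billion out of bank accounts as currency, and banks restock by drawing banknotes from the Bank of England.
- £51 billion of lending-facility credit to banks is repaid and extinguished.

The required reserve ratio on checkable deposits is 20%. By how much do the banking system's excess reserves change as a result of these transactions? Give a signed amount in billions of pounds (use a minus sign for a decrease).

Government spending £33 billion: reserves +£33B, deposits +£33B.
OMO sale (to banks) £13 billion: reserves −£13B, deposits 0.
Currency withdrawal £82 billion: reserves −£82B, deposits −£82B.
Discount-window repayment £51 billion: reserves −£51B, deposits 0.
Totals: Δreserves = −£113B, Δdeposits = −£49B.
Δrequired reserves = 20% × −£49B = −£9.8B.
Δexcess reserves = Δreserves − Δrequired = −£113B − (−£9.8B) = -£103.2 billion.

-£103.2 billion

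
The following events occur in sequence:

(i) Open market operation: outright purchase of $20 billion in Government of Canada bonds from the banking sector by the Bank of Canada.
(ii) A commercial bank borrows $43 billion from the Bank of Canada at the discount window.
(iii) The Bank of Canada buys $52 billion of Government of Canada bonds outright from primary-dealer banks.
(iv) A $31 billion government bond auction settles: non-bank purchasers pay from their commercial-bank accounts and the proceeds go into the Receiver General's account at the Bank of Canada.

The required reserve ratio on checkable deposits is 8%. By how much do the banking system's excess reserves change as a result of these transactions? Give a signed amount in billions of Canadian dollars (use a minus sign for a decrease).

+$86.48 billion

OMO purchase (from banks) $20 billion: reserves +$20B, deposits 0.
Discount-window loan $43 billion: reserves +$43B, deposits 0.
OMO purchase (from banks) $52 billion: reserves +$52B, deposits 0.
Government account inflow $31 billion: reserves −$31B, deposits −$31B.
Totals: Δreserves = +$84B, Δdeposits = −$31B.
Δrequired reserves = 8% × −$31B = −$2.48B.
Δexcess reserves = Δreserves − Δrequired = +$84B − (−$2.48B) = +$86.48 billion.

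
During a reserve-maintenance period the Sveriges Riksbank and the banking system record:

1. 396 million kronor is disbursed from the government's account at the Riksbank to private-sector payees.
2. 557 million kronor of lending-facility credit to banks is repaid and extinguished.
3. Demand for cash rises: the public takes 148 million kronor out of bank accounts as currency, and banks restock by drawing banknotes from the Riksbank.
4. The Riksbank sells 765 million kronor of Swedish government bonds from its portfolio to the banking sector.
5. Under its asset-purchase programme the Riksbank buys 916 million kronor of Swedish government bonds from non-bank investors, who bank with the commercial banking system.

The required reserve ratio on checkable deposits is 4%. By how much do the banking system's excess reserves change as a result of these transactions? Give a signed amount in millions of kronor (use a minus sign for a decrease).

Government spending 396 million kronor: reserves +396M, deposits +396M.
Discount-window repayment 557 million kronor: reserves −557M, deposits 0.
Currency withdrawal 148 million kronor: reserves −148M, deposits −148M.
OMO sale (to banks) 765 million kronor: reserves −765M, deposits 0.
Asset purchase (from non-banks) 916 million kronor: reserves +916M, deposits +916M.
Totals: Δreserves = −158M, Δdeposits = +1164M.
Δrequired reserves = 4% × +1164M = +46.56M.
Δexcess reserves = Δreserves − Δrequired = −158M − (+46.56M) = -204.56 million.

-204.56 million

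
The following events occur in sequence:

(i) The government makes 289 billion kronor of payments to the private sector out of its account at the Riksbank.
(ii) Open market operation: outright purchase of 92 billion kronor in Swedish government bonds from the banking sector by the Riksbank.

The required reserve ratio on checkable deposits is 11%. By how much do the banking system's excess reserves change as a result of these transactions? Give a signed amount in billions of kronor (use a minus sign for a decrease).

+349.21 billion

Government spending 289 billion kronor: reserves +289B, deposits +289B.
OMO purchase (from banks) 92 billion kronor: reserves +92B, deposits 0.
Totals: Δreserves = +381B, Δdeposits = +289B.
Δrequired reserves = 11% × +289B = +31.79B.
Δexcess reserves = Δreserves − Δrequired = +381B − (+31.79B) = +349.21 billion.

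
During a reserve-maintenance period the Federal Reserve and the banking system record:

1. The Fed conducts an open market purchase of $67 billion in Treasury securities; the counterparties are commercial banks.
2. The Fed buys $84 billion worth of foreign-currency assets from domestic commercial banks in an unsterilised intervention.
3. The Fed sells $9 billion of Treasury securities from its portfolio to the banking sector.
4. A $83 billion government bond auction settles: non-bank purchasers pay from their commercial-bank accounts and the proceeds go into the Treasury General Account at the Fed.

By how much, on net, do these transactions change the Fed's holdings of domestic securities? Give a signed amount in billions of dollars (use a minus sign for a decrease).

Fed balance sheet:
  Assets:      Securities +$58B, Foreign assets +$84B
  Liabilities: Bank reserves +$59B, Government deposits +$83B
Commercial banking system:
  Assets:      Reserves at CB +$59B, Securities −$58B, Foreign assets −$84B
  Liabilities: Checkable deposits −$83B
So the change in the Fed's holdings of domestic securities is +$58 billion.

+$58 billion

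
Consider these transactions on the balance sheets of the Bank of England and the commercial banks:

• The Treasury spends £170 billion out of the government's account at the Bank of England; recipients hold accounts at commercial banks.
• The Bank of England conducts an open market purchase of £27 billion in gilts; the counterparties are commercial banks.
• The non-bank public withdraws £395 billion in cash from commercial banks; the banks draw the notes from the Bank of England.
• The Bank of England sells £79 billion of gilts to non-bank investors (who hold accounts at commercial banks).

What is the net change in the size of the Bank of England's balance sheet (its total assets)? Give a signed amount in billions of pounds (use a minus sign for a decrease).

Bank of England balance sheet:
  Assets:      Securities −£52B
  Liabilities: Bank reserves −£277B, Currency in circulation +£395B, Government deposits −£170B
Commercial banking system:
  Assets:      Reserves at CB −£277B, Securities −£27B
  Liabilities: Checkable deposits −£304B
Change in total Bank of England assets = -£52 billion.

-£52 billion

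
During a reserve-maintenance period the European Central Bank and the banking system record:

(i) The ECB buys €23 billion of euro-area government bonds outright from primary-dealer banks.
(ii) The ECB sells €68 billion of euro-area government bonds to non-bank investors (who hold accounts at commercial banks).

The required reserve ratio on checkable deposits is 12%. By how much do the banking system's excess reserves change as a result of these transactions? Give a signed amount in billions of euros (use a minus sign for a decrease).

OMO purchase (from banks) €23 billion: reserves +€23B, deposits 0.
Asset sale (to non-banks) €68 billion: reserves −€68B, deposits −€68B.
Totals: Δreserves = −€45B, Δdeposits = −€68B.
Δrequired reserves = 12% × −€68B = −€8.16B.
Δexcess reserves = Δreserves − Δrequired = −€45B − (−€8.16B) = -€36.84 billion.

-€36.84 billion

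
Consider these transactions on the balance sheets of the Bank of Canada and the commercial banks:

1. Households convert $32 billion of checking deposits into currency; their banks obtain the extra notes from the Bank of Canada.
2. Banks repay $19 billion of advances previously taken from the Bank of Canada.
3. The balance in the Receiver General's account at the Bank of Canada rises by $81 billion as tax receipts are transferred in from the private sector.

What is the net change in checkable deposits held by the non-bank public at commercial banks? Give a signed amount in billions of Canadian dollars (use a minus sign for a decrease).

Currency withdrawal $32 billion: non-bank counterparties' bank balances fall → −$32B.
Discount-window repayment $19 billion: the counterparty is a bank, so public deposits are unchanged → 0.
Government account inflow $81 billion: non-bank counterparties' bank balances fall → −$81B.
Net: −32 + 0 − 81 = -$113 billion.

-$113 billion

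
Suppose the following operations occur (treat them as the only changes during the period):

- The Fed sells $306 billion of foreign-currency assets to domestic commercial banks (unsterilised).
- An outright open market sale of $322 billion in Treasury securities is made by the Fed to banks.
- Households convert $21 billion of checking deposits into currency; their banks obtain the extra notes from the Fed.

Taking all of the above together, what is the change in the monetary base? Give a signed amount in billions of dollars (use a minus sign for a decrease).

-$628 billion

Fed balance sheet:
  Assets:      Securities −$322B, Foreign assets −$306B
  Liabilities: Bank reserves −$649B, Currency in circulation +$21B
Commercial banking system:
  Assets:      Reserves at CB −$649B, Securities +$322B, Foreign assets +$306B
  Liabilities: Checkable deposits −$21B
Monetary base = currency + reserves: +$21B + (−$649B) = -$628 billion.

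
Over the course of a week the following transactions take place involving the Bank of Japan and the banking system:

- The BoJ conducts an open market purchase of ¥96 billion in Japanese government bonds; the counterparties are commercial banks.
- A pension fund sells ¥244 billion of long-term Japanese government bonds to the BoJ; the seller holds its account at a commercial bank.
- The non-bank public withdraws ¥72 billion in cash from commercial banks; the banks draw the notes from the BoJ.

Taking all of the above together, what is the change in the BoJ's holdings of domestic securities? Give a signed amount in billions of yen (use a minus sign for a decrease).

+¥340 billion

BoJ balance sheet:
  Assets:      Securities +¥340B
  Liabilities: Bank reserves +¥268B, Currency in circulation +¥72B
So the change in the BoJ's holdings of domestic securities is +¥340 billion.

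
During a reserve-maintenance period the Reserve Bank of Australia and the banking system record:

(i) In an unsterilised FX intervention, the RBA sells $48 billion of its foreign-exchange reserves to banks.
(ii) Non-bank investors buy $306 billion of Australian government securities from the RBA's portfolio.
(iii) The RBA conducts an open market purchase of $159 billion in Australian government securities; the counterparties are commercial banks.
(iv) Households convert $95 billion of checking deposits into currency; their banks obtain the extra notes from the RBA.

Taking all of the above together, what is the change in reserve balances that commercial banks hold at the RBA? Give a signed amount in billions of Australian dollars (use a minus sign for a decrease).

-$290 billion

FX sale $48 billion: the buying banks pay out of their reserve balances → −$48B.
Asset sale (to non-banks) $306 billion: the non-bank buyers' banks settle from reserves → −$306B.
OMO purchase (from banks) $159 billion: the RBA pays by crediting reserve accounts → +$159B.
Currency withdrawal $95 billion: banks swap reserves for currency → −$95B.
Net: −48 − 306 + 159 − 95 = -$290 billion.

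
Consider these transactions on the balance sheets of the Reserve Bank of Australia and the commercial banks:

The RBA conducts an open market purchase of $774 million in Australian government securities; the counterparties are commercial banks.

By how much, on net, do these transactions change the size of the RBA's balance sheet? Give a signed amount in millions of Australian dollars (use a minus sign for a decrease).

+$774 million

OMO purchase (from banks) $774 million: an RBA asset is acquired → +$774M.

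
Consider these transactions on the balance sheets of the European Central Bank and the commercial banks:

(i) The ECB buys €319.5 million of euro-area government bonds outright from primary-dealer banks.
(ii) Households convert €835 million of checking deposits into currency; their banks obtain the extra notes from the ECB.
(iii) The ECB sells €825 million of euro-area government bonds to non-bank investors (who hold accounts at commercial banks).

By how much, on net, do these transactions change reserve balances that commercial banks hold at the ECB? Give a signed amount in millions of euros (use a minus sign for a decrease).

-€1340.5 million

ECB balance sheet:
  Assets:      Securities −€505.5M
  Liabilities: Bank reserves −€1340.5M, Currency in circulation +€835M
So the change in reserve balances that commercial banks hold at the ECB is -€1340.5 million.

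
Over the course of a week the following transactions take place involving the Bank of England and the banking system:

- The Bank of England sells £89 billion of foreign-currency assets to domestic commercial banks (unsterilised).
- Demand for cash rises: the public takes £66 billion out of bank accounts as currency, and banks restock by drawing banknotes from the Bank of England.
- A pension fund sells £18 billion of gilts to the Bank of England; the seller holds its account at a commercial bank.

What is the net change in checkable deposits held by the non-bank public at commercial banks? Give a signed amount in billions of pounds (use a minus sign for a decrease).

-£48 billion

Bank of England balance sheet:
  Assets:      Securities +£18B, Foreign assets −£89B
  Liabilities: Bank reserves −£137B, Currency in circulation +£66B
Commercial banking system:
  Assets:      Reserves at CB −£137B, Foreign assets +£89B
  Liabilities: Checkable deposits −£48B
So the change in checkable deposits held by the non-bank public at commercial banks is -£48 billion.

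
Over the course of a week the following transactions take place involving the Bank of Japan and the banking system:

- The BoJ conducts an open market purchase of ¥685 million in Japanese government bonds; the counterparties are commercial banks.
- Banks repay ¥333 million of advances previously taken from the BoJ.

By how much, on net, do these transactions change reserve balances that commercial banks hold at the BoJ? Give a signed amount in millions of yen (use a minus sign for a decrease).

OMO purchase (from banks) ¥685 million: the BoJ pays by crediting reserve accounts → +¥685M.
Discount-window repayment ¥333 million: repayment is debited from reserves → −¥333M.
Net: 685 − 333 = +¥352 million.

+¥352 million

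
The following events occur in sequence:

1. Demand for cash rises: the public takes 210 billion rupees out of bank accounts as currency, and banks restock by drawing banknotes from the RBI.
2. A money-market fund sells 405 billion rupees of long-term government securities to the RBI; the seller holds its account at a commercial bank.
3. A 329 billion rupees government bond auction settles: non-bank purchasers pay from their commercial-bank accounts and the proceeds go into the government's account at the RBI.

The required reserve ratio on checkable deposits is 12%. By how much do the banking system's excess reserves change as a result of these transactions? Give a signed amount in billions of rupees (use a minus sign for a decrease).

Currency withdrawal 210 billion rupees: reserves −210B, deposits −210B.
Asset purchase (from non-banks) 405 billion rupees: reserves +405B, deposits +405B.
Government account inflow 329 billion rupees: reserves −329B, deposits −329B.
Totals: Δreserves = −134B, Δdeposits = −134B.
Δrequired reserves = 12% × −134B = −16.08B.
Δexcess reserves = Δreserves − Δrequired = −134B − (−16.08B) = -117.92 billion.

-117.92 billion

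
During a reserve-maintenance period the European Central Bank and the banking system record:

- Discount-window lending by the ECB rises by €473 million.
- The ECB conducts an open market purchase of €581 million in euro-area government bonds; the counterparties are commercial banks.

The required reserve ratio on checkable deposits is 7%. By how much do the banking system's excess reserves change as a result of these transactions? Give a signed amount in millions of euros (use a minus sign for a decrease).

+€1054 million

Discount-window loan €473 million: reserves +€473M, deposits 0.
OMO purchase (from banks) €581 million: reserves +€581M, deposits 0.
Totals: Δreserves = +€1054M, Δdeposits = 0.
Δrequired reserves = 7% × 0 = 0.
Δexcess reserves = Δreserves − Δrequired = +€1054M − (0) = +€1054 million.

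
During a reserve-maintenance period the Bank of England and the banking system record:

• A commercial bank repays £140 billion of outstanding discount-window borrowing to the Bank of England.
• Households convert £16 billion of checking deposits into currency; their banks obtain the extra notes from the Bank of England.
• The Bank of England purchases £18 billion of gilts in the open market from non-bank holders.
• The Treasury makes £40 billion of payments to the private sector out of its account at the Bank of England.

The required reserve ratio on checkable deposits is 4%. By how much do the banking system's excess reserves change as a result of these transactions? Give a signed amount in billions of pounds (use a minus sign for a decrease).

-£99.68 billion

Discount-window repayment £140 billion: reserves −£140B, deposits 0.
Currency withdrawal £16 billion: reserves −£16B, deposits −£16B.
Asset purchase (from non-banks) £18 billion: reserves +£18B, deposits +£18B.
Government spending £40 billion: reserves +£40B, deposits +£40B.
Totals: Δreserves = −£98B, Δdeposits = +£42B.
Δrequired reserves = 4% × +£42B = +£1.68B.
Δexcess reserves = Δreserves − Δrequired = −£98B − (+£1.68B) = -£99.68 billion.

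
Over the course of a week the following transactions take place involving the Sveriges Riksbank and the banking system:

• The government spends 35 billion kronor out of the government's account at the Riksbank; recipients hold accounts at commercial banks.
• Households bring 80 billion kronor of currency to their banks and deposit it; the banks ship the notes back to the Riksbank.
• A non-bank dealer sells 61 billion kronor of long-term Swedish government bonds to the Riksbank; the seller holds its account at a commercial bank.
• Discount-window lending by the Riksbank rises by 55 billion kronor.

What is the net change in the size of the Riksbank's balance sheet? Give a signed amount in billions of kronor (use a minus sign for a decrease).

Riksbank balance sheet:
  Assets:      Securities +61B, Loans to banks +55B
  Liabilities: Bank reserves +231B, Currency in circulation −80B, Government deposits −35B
Change in total Riksbank assets = +116 billion.

+116 billion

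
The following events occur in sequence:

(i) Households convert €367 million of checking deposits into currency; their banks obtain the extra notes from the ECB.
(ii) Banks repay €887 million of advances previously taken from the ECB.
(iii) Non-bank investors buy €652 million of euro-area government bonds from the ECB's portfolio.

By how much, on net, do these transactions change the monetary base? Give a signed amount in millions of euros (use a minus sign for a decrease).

-€1539 million

Currency withdrawal €367 million: just a shift between currency and reserves — both are base money → 0.
Discount-window repayment €887 million: ECB balance sheet contracts → −€887M.
Asset sale (to non-banks) €652 million: ECB balance sheet contracts → −€652M.
Net: 0 − 887 − 652 = -€1539 million.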